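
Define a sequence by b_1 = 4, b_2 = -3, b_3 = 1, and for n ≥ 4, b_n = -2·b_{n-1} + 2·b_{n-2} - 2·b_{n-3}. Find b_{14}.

-612048

Compute successive terms:
b_4 = -16, b_5 = 40, b_6 = -114, …, b_{11} = 24592, b_{12} = -71800, b_{13} = 209632, b_{14} = -612048.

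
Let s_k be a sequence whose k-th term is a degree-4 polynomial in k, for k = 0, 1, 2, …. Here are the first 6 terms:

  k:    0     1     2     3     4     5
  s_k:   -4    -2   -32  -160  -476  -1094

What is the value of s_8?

-6260

1st diffs: 2, -30, -128, -316, -618.
2nd diffs: -32, -98, -188, -302.
3rd diffs: -66, -90, -114.
4th diffs: -24, -24 (constant).
Newton forward-difference form: s_k = -4 + 2·C(k,1) + (-32)·C(k,2) + (-66)·C(k,3) + (-24)·C(k,4).
At k = 8: k = 8, so s_8 = -4 + 16 - 896 - 3696 - 1680 = -6260.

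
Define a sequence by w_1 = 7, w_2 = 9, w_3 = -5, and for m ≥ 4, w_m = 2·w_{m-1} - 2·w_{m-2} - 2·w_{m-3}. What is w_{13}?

-12656

Step forward from the initial values:
w_4 = -42;  w_5 = -92;  w_6 = -90;  w_7 = 88;  w_8 = 540;  w_9 = 1084;  w_{10} = 912;  w_{11} = -1424;  w_{12} = -6840;  w_{13} = -12656.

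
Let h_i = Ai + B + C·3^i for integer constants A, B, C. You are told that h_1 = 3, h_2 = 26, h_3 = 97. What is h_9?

78715

Plug in i = 1, 2, 3: A + B + 3C = 3; 2A + B + 9C = 26; 3A + B + 27C = 97.
Subtracting the first from the second: A + 6C = 23.
Subtracting the second from the third: A + 18C = 71.
Solving: C = 4, A = -1, then B = -8.
So h_i = -1·i + (-8) + 4·3^i; at i=9 this is 78715.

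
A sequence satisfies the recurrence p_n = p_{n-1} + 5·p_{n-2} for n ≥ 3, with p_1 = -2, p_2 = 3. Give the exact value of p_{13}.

Applying the relation repeatedly:
p_3 = -7, p_4 = 8, p_5 = -27, …, p_{10} = -952, p_{11} = -4287, p_{12} = -9047, p_{13} = -30482.

-30482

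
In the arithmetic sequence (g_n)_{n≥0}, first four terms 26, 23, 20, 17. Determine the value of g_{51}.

-127

Common difference d = -3.
g_n = 26 + (n - 0)·(-3).
g_{51} = 26 + 51·(-3) = -127.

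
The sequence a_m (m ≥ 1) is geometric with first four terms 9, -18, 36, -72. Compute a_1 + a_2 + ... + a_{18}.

Common ratio r = -2.
a_m = 9·(-2)^(m-1).
S = 9·((-2)^18 - 1)/(-2 - 1) = 9·(262144 - 1)/(-3) = -786429.

-786429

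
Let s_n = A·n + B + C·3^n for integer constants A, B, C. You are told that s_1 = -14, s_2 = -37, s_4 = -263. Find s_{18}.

-1162261557

The three given values yield: A + B + 3C = -14; 2A + B + 9C = -37; 4A + B + 81C = -263.
Subtracting the first from the second: A + 6C = -23.
Subtracting the second from the third: 2A + 72C = -226.
Solving: C = -3, A = -5, then B = 0.
Therefore s_{18} = -90 + 0 + (-3)·387420489 = -1162261557.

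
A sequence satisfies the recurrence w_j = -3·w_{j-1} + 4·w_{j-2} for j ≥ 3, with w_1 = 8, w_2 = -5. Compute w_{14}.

-174483041

w_3 = 47, w_4 = -161, w_5 = 671, …, w_{11} = 2726303, w_{12} = -10905185, w_{13} = 43620767, w_{14} = -174483041.
(Characteristic roots are 1 and -4.)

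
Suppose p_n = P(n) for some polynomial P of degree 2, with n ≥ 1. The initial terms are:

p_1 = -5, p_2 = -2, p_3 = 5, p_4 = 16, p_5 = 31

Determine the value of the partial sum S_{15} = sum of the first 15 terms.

1st diffs: 3, 7, 11, 15.
2nd diffs: 4, 4, 4 (constant).
Newton forward-difference form: p_n = -5 + 3·C(n-1,1) + 4·C(n-1,2).
Continuing: …, 50, 73, 100, 131, …, p_{15} = 401.
Summing n = 1..15 (15 terms) gives 2060.

2060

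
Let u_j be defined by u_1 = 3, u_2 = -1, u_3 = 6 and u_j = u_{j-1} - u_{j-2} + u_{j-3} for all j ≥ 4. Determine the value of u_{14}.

-1

Step forward from the initial values:
u_4 = 10;  u_5 = 3;  u_6 = -1;  …;  u_{11} = 6;  u_{12} = 10;  u_{13} = 3;  u_{14} = -1.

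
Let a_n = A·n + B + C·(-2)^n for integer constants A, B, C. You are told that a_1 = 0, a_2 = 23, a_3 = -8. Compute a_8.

Plug in n = 1, 2, 3: A + B - 2C = 0; 2A + B + 4C = 23; 3A + B - 8C = -8.
Subtracting the first from the second: A + 6C = 23.
Subtracting the second from the third: A - 12C = -31.
Solving: C = 3, A = 5, then B = 1.
Hence a_8 = 5·8 + 1 + 3·256 = 809.

809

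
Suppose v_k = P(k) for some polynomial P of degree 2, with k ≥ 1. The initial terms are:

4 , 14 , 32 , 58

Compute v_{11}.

464

1st diffs: 10, 18, 26.
2nd diffs: 8, 8 (constant).
Newton forward-difference form: v_k = 4 + 10·C(k-1,1) + 8·C(k-1,2).
At k = 11: k-1 = 10, so v_{11} = 4 + 100 + 360 = 464.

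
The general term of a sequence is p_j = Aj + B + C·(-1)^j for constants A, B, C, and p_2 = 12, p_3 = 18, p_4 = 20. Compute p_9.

The three given values yield: 2A + B + C = 12; 3A + B - C = 18; 4A + B + C = 20.
Subtracting the first from the second: A - 2C = 6.
Subtracting the second from the third: A + 2C = 2.
Solving: C = -1, A = 4, then B = 5.
Therefore p_9 = 36 + 5 + (-1)·(-1) = 42.

42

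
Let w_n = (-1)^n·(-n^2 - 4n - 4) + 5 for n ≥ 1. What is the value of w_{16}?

-319

(-1)^16 = 1; -n^2 - 4n - 4 at n=16 is -324; so w_{16} = -319.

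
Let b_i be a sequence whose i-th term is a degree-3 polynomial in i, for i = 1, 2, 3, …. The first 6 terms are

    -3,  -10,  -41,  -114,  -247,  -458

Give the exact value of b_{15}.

-8837

1st diffs: -7, -31, -73, -133, -211.
2nd diffs: -24, -42, -60, -78.
3rd diffs: -18, -18, -18 (constant).
Newton forward-difference form: b_i = -3 + (-7)·C(i-1,1) + (-24)·C(i-1,2) + (-18)·C(i-1,3).
At i = 15: i-1 = 14, so b_{15} = -3 - 98 - 2184 - 6552 = -8837.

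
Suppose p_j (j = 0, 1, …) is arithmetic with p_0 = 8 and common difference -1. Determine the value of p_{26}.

-18

p_j = 8 + (j - 0)·(-1).
p_{26} = 8 + 26·(-1) = -18.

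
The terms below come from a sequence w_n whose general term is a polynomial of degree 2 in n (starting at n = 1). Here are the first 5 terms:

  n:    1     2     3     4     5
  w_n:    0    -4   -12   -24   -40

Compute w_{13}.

-312

1st diffs: -4, -8, -12, -16.
2nd diffs: -4, -4, -4 (constant).
Newton forward-difference form: w_n = (-4)·C(n-1,1) + (-4)·C(n-1,2).
At n = 13: n-1 = 12, so w_{13} = -48 - 264 = -312.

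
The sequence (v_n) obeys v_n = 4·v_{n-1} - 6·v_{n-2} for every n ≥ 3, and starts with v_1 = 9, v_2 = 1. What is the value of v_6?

Step forward from the initial values:
v_3 = -50;  v_4 = -206;  v_5 = -524;  v_6 = -860.

-860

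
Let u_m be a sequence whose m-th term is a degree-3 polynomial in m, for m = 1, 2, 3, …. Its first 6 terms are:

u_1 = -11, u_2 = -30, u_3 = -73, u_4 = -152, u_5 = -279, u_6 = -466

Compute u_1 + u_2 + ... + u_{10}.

1st diffs: -19, -43, -79, -127, -187.
2nd diffs: -24, -36, -48, -60.
3rd diffs: -12, -12, -12 (constant).
Newton forward-difference form: u_m = -11 + (-19)·C(m-1,1) + (-24)·C(m-1,2) + (-12)·C(m-1,3).
Continuing: -725, -1068, -1507, -2054.
Summing m = 1..10 (10 terms) gives -6365.

-6365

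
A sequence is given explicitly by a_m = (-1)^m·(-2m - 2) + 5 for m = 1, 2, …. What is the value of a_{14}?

(-1)^14 = 1; -2m - 2 at m=14 is -30; so a_{14} = -25.

-25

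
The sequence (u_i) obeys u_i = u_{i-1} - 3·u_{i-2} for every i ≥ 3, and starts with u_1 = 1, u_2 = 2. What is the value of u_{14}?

-1678

u_3 = -1  u_4 = -7  u_5 = -4  …  u_{11} = 284  u_{12} = 413  u_{13} = -439  u_{14} = -1678.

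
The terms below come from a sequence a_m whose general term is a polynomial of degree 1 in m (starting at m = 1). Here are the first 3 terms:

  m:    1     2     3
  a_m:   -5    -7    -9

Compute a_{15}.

1st diffs: -2, -2 (constant).
So a_m = -2m - 3.
Evaluating at m = 15 gives a_{15} = -33.

-33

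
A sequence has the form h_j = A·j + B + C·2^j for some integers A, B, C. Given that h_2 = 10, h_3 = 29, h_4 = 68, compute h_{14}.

The three given values yield: 2A + B + 4C = 10; 3A + B + 8C = 29; 4A + B + 16C = 68.
Subtracting the first from the second: A + 4C = 19.
Subtracting the second from the third: A + 8C = 39.
Solving: C = 5, A = -1, then B = -8.
So h_j = -1·j + (-8) + 5·2^j; at j=14 this is 81898.

81898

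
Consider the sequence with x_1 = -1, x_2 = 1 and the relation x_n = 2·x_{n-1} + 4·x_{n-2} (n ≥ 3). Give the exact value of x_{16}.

-2359296

Step forward from the initial values:
x_3 = -2; x_4 = 0; x_5 = -8; …; x_{13} = -69632; x_{14} = -225280; x_{15} = -729088; x_{16} = -2359296.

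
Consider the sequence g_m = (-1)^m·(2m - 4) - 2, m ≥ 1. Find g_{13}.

(-1)^13 = -1; 2m - 4 at m=13 is 22; so g_{13} = -24.

-24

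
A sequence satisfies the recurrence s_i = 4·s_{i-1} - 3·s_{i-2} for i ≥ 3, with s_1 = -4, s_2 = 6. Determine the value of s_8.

10926

Iterate the recurrence:
s_3 = 36;  s_4 = 126;  s_5 = 396;  s_6 = 1206;  s_7 = 3636;  s_8 = 10926.
(Characteristic roots are 3 and 1.)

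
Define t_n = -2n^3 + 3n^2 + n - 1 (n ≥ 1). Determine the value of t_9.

-1207

t_9 = -2·9^3 + 3·9^2 + 1·9 - 1 = -1207.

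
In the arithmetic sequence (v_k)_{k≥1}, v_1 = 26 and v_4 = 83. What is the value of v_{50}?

Common difference d = (83 - 26) / (4 - 1) = 19.
v_k = 26 + (k - 1)·19.
v_{50} = 26 + 49·19 = 957.

957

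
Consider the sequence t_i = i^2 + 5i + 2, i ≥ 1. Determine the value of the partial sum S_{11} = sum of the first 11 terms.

858

Over i = 1..11: Σi = 66, Σi² = 506.
Total = (1)·506 + (5)·66 + (2)·11 = 858.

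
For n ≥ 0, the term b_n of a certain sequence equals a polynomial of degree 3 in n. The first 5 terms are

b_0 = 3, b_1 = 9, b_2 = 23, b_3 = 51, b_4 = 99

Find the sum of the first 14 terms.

9506

1st diffs: 6, 14, 28, 48.
2nd diffs: 8, 14, 20.
3rd diffs: 6, 6 (constant).
So b_n = n^3 + n^2 + 4n + 3.
Continuing: …, 173, 279, 423, 611, …, b_{13} = 2421.
Summing n = 0..13 (14 terms) gives 9506.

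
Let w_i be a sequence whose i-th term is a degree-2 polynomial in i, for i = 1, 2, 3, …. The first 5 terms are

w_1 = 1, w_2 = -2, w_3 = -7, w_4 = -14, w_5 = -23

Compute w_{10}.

1st diffs: -3, -5, -7, -9.
2nd diffs: -2, -2, -2 (constant).
Newton forward-difference form: w_i = 1 + (-3)·C(i-1,1) + (-2)·C(i-1,2).
At i = 10: i-1 = 9, so w_{10} = 1 - 27 - 72 = -98.

-98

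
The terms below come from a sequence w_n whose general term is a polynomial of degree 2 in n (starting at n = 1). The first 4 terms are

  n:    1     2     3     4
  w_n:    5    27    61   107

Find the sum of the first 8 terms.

1st diffs: 22, 34, 46.
2nd diffs: 12, 12 (constant).
So w_n = 6n^2 + 4n - 5.
Continuing: 165, 235, 317, 411.
Summing n = 1..8 (8 terms) gives 1328.

1328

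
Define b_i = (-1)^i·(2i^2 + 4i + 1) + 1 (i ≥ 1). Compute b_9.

-198

(-1)^9 = -1; 2i^2 + 4i + 1 at i=9 is 199; so b_9 = -198.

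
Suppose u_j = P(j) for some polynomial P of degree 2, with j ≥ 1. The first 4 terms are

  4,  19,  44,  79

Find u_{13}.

844

1st diffs: 15, 25, 35.
2nd diffs: 10, 10 (constant).
Newton forward-difference form: u_j = 4 + 15·C(j-1,1) + 10·C(j-1,2).
At j = 13: j-1 = 12, so u_{13} = 4 + 180 + 660 = 844.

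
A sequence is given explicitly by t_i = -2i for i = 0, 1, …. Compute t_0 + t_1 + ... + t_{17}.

-306

Over i = 0..17: Σi = 153.
Total = (-2)·153 = -306.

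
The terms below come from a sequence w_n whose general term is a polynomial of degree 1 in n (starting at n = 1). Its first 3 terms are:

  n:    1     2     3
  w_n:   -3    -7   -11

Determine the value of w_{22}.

-87

1st diffs: -4, -4 (constant).
So w_n = -4n + 1.
Evaluating at n = 22 gives w_{22} = -87.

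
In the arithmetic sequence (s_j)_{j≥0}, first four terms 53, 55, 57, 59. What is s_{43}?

Common difference d = 2.
s_j = 53 + (j - 0)·2.
s_{43} = 53 + 43·2 = 139.

139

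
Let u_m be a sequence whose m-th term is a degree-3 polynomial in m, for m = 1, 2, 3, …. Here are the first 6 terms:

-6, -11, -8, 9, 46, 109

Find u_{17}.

1st diffs: -5, 3, 17, 37, 63.
2nd diffs: 8, 14, 20, 26.
3rd diffs: 6, 6, 6 (constant).
Newton forward-difference form: u_m = -6 + (-5)·C(m-1,1) + 8·C(m-1,2) + 6·C(m-1,3).
At m = 17: m-1 = 16, so u_{17} = -6 - 80 + 960 + 3360 = 4234.

4234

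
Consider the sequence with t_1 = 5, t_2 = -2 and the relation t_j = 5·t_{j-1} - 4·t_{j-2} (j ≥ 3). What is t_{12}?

-9786702

t_3 = -30; t_4 = -142; t_5 = -590; t_6 = -2382; t_7 = -9550; t_8 = -38222; t_9 = -152910; t_{10} = -611662; t_{11} = -2446670; t_{12} = -9786702.
(Characteristic roots are 4 and 1.)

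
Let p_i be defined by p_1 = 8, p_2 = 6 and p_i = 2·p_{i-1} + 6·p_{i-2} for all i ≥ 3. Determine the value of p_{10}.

411744

Compute successive terms:
p_3 = 60  p_4 = 156  p_5 = 672  p_6 = 2280  p_7 = 8592  p_8 = 30864  p_9 = 113280  p_{10} = 411744.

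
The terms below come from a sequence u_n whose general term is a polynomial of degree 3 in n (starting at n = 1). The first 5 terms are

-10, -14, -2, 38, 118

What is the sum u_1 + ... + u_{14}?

1st diffs: -4, 12, 40, 80.
2nd diffs: 16, 28, 40.
3rd diffs: 12, 12 (constant).
Newton forward-difference form: u_n = -10 + (-4)·C(n-1,1) + 16·C(n-1,2) + 12·C(n-1,3).
Continuing: …, 250, 446, 718, 1078, …, u_{14} = 4618.
Summing n = 1..14 (14 terms) gives 17332.

17332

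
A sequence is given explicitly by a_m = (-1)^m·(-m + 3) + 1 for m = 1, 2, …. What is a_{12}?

-8

(-1)^12 = 1; -m + 3 at m=12 is -9; so a_{12} = -8.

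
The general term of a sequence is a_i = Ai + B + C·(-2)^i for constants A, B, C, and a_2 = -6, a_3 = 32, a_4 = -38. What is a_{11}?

6168

The three given values yield: 2A + B + 4C = -6; 3A + B - 8C = 32; 4A + B + 16C = -38.
Subtracting the first from the second: A - 12C = 38.
Subtracting the second from the third: A + 24C = -70.
Solving: C = -3, A = 2, then B = 2.
Therefore a_{11} = 22 + 2 + (-3)·(-2048) = 6168.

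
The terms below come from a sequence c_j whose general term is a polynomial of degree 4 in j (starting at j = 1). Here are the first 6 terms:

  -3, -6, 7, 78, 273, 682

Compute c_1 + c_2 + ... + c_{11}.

1st diffs: -3, 13, 71, 195, 409.
2nd diffs: 16, 58, 124, 214.
3rd diffs: 42, 66, 90.
4th diffs: 24, 24 (constant).
So c_j = j^4 - 3j^3 + j^2 - 2.
Continuing: …, 1419, 2622, 4453, 7098, …, c_{11} = 10767.
Summing j = 1..11 (11 terms) gives 27390.

27390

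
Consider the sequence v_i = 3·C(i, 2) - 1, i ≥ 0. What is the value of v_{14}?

272

C(14, 2) = 91, so v_{14} = 272.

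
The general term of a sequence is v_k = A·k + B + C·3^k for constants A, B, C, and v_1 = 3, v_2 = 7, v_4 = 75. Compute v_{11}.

Write the equations: A + B + 3C = 3; 2A + B + 9C = 7; 4A + B + 81C = 75.
Subtracting the first from the second: A + 6C = 4.
Subtracting the second from the third: 2A + 72C = 68.
Solving: C = 1, A = -2, then B = 2.
Therefore v_{11} = -22 + 2 + 1·177147 = 177127.

177127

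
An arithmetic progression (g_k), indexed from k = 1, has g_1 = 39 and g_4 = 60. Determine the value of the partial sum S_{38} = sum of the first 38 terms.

6403

Common difference d = (60 - 39) / (4 - 1) = 7.
g_k = 39 + (k - 1)·7.
g_{38} = 298; S = 38·(39 + 298)/2 = 6403.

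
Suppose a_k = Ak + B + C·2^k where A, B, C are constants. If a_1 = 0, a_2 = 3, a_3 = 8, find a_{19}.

Plug in k = 1, 2, 3: A + B + 2C = 0; 2A + B + 4C = 3; 3A + B + 8C = 8.
Subtracting the first from the second: A + 2C = 3.
Subtracting the second from the third: A + 4C = 5.
Solving: C = 1, A = 1, then B = -3.
So a_k = 1·k + (-3) + 1·2^k; at k=19 this is 524304.

524304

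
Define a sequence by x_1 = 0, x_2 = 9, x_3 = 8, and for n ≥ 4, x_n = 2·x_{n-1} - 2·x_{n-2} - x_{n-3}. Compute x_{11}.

Compute successive terms:
x_4 = -2  x_5 = -29  x_6 = -62  x_7 = -64  x_8 = 25  x_9 = 240  x_{10} = 494  x_{11} = 483.

483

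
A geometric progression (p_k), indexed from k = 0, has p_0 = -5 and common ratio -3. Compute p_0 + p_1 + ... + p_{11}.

664300

p_k = (-5)·(-3)^(k-0).
S = (-5)·((-3)^12 - 1)/(-3 - 1) = (-5)·(531441 - 1)/(-4) = 664300.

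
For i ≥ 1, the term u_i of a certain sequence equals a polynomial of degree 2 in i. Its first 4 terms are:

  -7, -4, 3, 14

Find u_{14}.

344

1st diffs: 3, 7, 11.
2nd diffs: 4, 4 (constant).
Newton forward-difference form: u_i = -7 + 3·C(i-1,1) + 4·C(i-1,2).
At i = 14: i-1 = 13, so u_{14} = -7 + 39 + 312 = 344.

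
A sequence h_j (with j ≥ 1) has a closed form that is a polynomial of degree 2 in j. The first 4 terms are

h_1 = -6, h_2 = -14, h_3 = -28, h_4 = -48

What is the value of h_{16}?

1st diffs: -8, -14, -20.
2nd diffs: -6, -6 (constant).
Newton forward-difference form: h_j = -6 + (-8)·C(j-1,1) + (-6)·C(j-1,2).
At j = 16: j-1 = 15, so h_{16} = -6 - 120 - 630 = -756.

-756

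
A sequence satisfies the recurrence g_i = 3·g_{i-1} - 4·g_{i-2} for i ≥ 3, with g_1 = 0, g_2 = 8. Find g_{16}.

Applying the relation repeatedly:
g_3 = 24, g_4 = 40, g_5 = 24, …, g_{13} = 16920, g_{14} = 1448, g_{15} = -63336, g_{16} = -195800.

-195800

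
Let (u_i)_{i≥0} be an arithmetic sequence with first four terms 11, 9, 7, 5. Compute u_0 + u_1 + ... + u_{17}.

-108

Common difference d = -2.
u_i = 11 + (i - 0)·(-2).
u_{17} = -23; S = 18·(11 + (-23))/2 = -108.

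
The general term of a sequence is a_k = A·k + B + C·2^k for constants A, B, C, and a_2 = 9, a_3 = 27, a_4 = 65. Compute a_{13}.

40927

Plug in k = 2, 3, 4: 2A + B + 4C = 9; 3A + B + 8C = 27; 4A + B + 16C = 65.
Subtracting the first from the second: A + 4C = 18.
Subtracting the second from the third: A + 8C = 38.
Solving: C = 5, A = -2, then B = -7.
Therefore a_{13} = -26 + (-7) + 5·8192 = 40927.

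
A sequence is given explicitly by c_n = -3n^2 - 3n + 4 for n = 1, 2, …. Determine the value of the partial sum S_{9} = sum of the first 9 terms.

Over n = 1..9: Σn = 45, Σn² = 285.
Total = (-3)·285 + (-3)·45 + (4)·9 = -954.

-954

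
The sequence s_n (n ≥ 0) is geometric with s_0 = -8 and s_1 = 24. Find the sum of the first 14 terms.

Common ratio r = -3.
s_n = (-8)·(-3)^(n-0).
S = (-8)·((-3)^14 - 1)/(-3 - 1) = (-8)·(4782969 - 1)/(-4) = 9565936.

9565936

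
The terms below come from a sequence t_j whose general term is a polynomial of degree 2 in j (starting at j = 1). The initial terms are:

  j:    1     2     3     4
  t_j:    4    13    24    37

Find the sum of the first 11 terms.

1st diffs: 9, 11, 13.
2nd diffs: 2, 2 (constant).
Newton forward-difference form: t_j = 4 + 9·C(j-1,1) + 2·C(j-1,2).
Continuing: …, 52, 69, 88, 109, …, t_{11} = 184.
Summing j = 1..11 (11 terms) gives 869.

869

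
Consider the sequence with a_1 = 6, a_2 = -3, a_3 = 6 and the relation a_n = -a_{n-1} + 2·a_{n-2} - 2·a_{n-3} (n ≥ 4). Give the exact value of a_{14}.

Iterate the recurrence:
a_4 = -24; a_5 = 42; a_6 = -102; …; a_{11} = 6138; a_{12} = -13938; a_{13} = 31626; a_{14} = -71778.

-71778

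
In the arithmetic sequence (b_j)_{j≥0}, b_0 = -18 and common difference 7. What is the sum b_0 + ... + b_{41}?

5271

b_j = -18 + (j - 0)·7.
b_{41} = 269; S = 42·(-18 + 269)/2 = 5271.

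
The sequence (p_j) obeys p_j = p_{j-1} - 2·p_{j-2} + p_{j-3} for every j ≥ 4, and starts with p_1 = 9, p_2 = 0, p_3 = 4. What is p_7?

Iterate the recurrence:
p_4 = 13  p_5 = 5  p_6 = -17  p_7 = -14.

-14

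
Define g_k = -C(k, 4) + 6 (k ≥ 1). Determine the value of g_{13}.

-709

C(13, 4) = 715, so g_{13} = -709.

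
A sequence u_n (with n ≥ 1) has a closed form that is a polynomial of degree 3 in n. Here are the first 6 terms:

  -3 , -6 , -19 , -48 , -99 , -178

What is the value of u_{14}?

1st diffs: -3, -13, -29, -51, -79.
2nd diffs: -10, -16, -22, -28.
3rd diffs: -6, -6, -6 (constant).
Newton forward-difference form: u_n = -3 + (-3)·C(n-1,1) + (-10)·C(n-1,2) + (-6)·C(n-1,3).
At n = 14: n-1 = 13, so u_{14} = -3 - 39 - 780 - 1716 = -2538.

-2538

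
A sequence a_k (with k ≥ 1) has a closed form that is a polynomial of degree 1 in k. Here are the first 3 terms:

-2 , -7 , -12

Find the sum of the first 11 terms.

-297

1st diffs: -5, -5 (constant).
So a_k = -5k + 3.
Continuing: …, -17, -22, -27, -32, …, a_{11} = -52.
Summing k = 1..11 (11 terms) gives -297.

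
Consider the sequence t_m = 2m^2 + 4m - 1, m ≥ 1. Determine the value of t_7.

125

t_7 = 2·7^2 + 4·7 - 1 = 125.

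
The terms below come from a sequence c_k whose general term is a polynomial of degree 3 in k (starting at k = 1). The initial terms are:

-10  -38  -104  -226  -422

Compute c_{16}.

-12610

1st diffs: -28, -66, -122, -196.
2nd diffs: -38, -56, -74.
3rd diffs: -18, -18 (constant).
Newton forward-difference form: c_k = -10 + (-28)·C(k-1,1) + (-38)·C(k-1,2) + (-18)·C(k-1,3).
At k = 16: k-1 = 15, so c_{16} = -10 - 420 - 3990 - 8190 = -12610.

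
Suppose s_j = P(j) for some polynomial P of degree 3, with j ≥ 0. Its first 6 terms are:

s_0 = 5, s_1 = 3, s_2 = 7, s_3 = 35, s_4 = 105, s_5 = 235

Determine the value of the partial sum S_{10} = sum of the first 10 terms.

4460

1st diffs: -2, 4, 28, 70, 130.
2nd diffs: 6, 24, 42, 60.
3rd diffs: 18, 18, 18 (constant).
Newton forward-difference form: s_j = 5 + (-2)·C(j,1) + 6·C(j,2) + 18·C(j,3).
Continuing: 443, 747, 1165, 1715.
Summing j = 0..9 (10 terms) gives 4460.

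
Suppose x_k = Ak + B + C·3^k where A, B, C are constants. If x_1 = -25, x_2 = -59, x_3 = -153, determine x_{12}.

Plug in k = 1, 2, 3: A + B + 3C = -25; 2A + B + 9C = -59; 3A + B + 27C = -153.
Subtracting the first from the second: A + 6C = -34.
Subtracting the second from the third: A + 18C = -94.
Solving: C = -5, A = -4, then B = -6.
So x_k = -4·k + (-6) + (-5)·3^k; at k=12 this is -2657259.

-2657259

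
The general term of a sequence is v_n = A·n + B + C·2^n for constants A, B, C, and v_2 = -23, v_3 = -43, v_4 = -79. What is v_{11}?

-8235

Write the equations: 2A + B + 4C = -23; 3A + B + 8C = -43; 4A + B + 16C = -79.
Subtracting the first from the second: A + 4C = -20.
Subtracting the second from the third: A + 8C = -36.
Solving: C = -4, A = -4, then B = 1.
Therefore v_{11} = -44 + 1 + (-4)·2048 = -8235.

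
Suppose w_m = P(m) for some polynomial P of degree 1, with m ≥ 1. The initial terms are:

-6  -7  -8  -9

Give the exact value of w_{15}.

-20

1st diffs: -1, -1, -1 (constant).
So w_m = -m - 5.
Evaluating at m = 15 gives w_{15} = -20.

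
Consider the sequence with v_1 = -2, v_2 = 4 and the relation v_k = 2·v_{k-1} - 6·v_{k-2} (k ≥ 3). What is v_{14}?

v_3 = 20  v_4 = 16  v_5 = -88  …  v_{11} = -25792  v_{12} = -33536  v_{13} = 87680  v_{14} = 376576.

376576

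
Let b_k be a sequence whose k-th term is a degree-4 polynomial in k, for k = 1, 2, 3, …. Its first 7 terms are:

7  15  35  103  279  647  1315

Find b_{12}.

1st diffs: 8, 20, 68, 176, 368, 668.
2nd diffs: 12, 48, 108, 192, 300.
3rd diffs: 36, 60, 84, 108.
4th diffs: 24, 24, 24 (constant).
So b_k = k^4 - 4k^3 + 5k^2 + 6k - 1.
Evaluating at k = 12 gives b_{12} = 14615.

14615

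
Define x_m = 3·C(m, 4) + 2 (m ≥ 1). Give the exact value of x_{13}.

C(13, 4) = 715, so x_{13} = 2147.

2147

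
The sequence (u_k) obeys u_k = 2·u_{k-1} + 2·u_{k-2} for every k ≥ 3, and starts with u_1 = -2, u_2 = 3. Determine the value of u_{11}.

Applying the relation repeatedly:
u_3 = 2; u_4 = 10; u_5 = 24; u_6 = 68; u_7 = 184; u_8 = 504; u_9 = 1376; u_{10} = 3760; u_{11} = 10272.

10272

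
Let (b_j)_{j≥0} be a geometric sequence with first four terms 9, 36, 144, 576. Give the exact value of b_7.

147456

Common ratio r = 4.
b_j = 9·4^(j-0).
b_7 = 9·4^7 = 147456.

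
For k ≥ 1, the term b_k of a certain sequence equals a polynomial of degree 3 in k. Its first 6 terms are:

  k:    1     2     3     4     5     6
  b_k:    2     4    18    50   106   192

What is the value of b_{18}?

5748

1st diffs: 2, 14, 32, 56, 86.
2nd diffs: 12, 18, 24, 30.
3rd diffs: 6, 6, 6 (constant).
Newton forward-difference form: b_k = 2 + 2·C(k-1,1) + 12·C(k-1,2) + 6·C(k-1,3).
At k = 18: k-1 = 17, so b_{18} = 2 + 34 + 1632 + 4080 = 5748.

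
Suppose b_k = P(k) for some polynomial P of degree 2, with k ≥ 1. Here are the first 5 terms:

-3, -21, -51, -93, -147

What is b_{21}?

1st diffs: -18, -30, -42, -54.
2nd diffs: -12, -12, -12 (constant).
Newton forward-difference form: b_k = -3 + (-18)·C(k-1,1) + (-12)·C(k-1,2).
At k = 21: k-1 = 20, so b_{21} = -3 - 360 - 2280 = -2643.

-2643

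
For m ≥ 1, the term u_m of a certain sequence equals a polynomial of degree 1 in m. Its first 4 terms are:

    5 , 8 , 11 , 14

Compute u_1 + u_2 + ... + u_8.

124

1st diffs: 3, 3, 3 (constant).
So u_m = 3m + 2.
Continuing: 17, 20, 23, 26.
Summing m = 1..8 (8 terms) gives 124.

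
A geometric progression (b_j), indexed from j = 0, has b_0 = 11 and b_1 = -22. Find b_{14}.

180224

Common ratio r = -2.
b_j = 11·(-2)^(j-0).
b_{14} = 11·(-2)^14 = 180224.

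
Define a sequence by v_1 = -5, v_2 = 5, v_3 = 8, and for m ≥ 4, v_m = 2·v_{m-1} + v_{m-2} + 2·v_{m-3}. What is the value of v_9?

1968

v_4 = 11;  v_5 = 40;  v_6 = 107;  v_7 = 276;  v_8 = 739;  v_9 = 1968.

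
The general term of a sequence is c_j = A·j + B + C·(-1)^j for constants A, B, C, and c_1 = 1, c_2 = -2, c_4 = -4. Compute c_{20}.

At j = 1, 2, 4: A + B - C = 1; 2A + B + C = -2; 4A + B + C = -4.
Subtracting the first from the second: A + 2C = -3.
Subtracting the second from the third: 2A = -2.
Solving: C = -1, A = -1, then B = 1.
Therefore c_{20} = -20 + 1 + (-1)·1 = -20.

-20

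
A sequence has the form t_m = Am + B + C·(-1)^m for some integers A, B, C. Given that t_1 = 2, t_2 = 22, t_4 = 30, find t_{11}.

42

Plug in m = 1, 2, 4: A + B - C = 2; 2A + B + C = 22; 4A + B + C = 30.
Subtracting the first from the second: A + 2C = 20.
Subtracting the second from the third: 2A = 8.
Solving: C = 8, A = 4, then B = 6.
So t_m = 4·m + 6 + 8·(-1)^m; at m=11 this is 42.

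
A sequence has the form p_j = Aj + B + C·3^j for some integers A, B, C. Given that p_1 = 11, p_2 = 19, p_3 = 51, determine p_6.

The three given values yield: A + B + 3C = 11; 2A + B + 9C = 19; 3A + B + 27C = 51.
Subtracting the first from the second: A + 6C = 8.
Subtracting the second from the third: A + 18C = 32.
Solving: C = 2, A = -4, then B = 9.
Hence p_6 = -4·6 + 9 + 2·729 = 1443.

1443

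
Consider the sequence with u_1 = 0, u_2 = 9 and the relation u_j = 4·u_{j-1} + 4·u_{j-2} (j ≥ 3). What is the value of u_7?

Applying the relation repeatedly:
u_3 = 36; u_4 = 180; u_5 = 864; u_6 = 4176; u_7 = 20160.

20160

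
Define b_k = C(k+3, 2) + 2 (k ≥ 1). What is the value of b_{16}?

173

C(19, 2) = 171, so b_{16} = 173.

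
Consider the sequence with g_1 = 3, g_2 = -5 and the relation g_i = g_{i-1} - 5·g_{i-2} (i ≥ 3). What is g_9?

Iterate the recurrence:
g_3 = -20;  g_4 = 5;  g_5 = 105;  g_6 = 80;  g_7 = -445;  g_8 = -845;  g_9 = 1380.

1380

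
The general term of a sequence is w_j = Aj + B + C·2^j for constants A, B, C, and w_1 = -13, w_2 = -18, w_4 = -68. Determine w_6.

At j = 1, 2, 4: A + B + 2C = -13; 2A + B + 4C = -18; 4A + B + 16C = -68.
Subtracting the first from the second: A + 2C = -5.
Subtracting the second from the third: 2A + 12C = -50.
Solving: C = -5, A = 5, then B = -8.
Hence w_6 = 5·6 + (-8) + (-5)·64 = -298.

-298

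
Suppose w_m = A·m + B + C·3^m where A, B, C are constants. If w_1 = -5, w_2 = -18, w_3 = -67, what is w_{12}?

Plug in m = 1, 2, 3: A + B + 3C = -5; 2A + B + 9C = -18; 3A + B + 27C = -67.
Subtracting the first from the second: A + 6C = -13.
Subtracting the second from the third: A + 18C = -49.
Solving: C = -3, A = 5, then B = -1.
Therefore w_{12} = 60 + (-1) + (-3)·531441 = -1594264.

-1594264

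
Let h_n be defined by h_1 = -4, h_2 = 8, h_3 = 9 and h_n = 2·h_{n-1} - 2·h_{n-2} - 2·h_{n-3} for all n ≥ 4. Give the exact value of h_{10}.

832

Step forward from the initial values:
h_4 = 10  h_5 = -14  h_6 = -66  h_7 = -124  h_8 = -88  h_9 = 204  h_{10} = 832.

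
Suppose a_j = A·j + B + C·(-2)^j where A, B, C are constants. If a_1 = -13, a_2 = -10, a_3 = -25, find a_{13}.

At j = 1, 2, 3: A + B - 2C = -13; 2A + B + 4C = -10; 3A + B - 8C = -25.
Subtracting the first from the second: A + 6C = 3.
Subtracting the second from the third: A - 12C = -15.
Solving: C = 1, A = -3, then B = -8.
Hence a_{13} = -3·13 + (-8) + 1·(-8192) = -8239.

-8239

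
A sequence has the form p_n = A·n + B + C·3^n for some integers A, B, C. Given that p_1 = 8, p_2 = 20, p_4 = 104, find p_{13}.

1594400

Plug in n = 1, 2, 4: A + B + 3C = 8; 2A + B + 9C = 20; 4A + B + 81C = 104.
Subtracting the first from the second: A + 6C = 12.
Subtracting the second from the third: 2A + 72C = 84.
Solving: C = 1, A = 6, then B = -1.
Hence p_{13} = 6·13 + (-1) + 1·1594323 = 1594400.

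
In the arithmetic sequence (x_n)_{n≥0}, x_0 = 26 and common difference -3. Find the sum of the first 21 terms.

-84

x_n = 26 + (n - 0)·(-3).
x_{20} = -34; S = 21·(26 + (-34))/2 = -84.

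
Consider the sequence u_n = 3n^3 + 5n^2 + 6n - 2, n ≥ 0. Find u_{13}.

7512

u_{13} = 3·13^3 + 5·13^2 + 6·13 - 2 = 7512.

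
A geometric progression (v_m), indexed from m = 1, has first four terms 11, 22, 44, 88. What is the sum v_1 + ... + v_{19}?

Common ratio r = 2.
v_m = 11·2^(m-1).
S = 11·(2^19 - 1)/(2 - 1) = 11·(524288 - 1)/(1) = 5767157.

5767157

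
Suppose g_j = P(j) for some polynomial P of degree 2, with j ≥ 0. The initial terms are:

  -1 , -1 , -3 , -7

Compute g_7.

-43

1st diffs: 0, -2, -4.
2nd diffs: -2, -2 (constant).
Newton forward-difference form: g_j = -1 + (-2)·C(j,2).
At j = 7: j = 7, so g_7 = -1 - 42 = -43.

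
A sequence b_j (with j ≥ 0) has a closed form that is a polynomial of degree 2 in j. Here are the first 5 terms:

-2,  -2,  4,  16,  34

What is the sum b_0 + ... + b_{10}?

968

1st diffs: 0, 6, 12, 18.
2nd diffs: 6, 6, 6 (constant).
Newton forward-difference form: b_j = -2 + 6·C(j,2).
Continuing: …, 58, 88, 124, 166, …, b_{10} = 268.
Summing j = 0..10 (11 terms) gives 968.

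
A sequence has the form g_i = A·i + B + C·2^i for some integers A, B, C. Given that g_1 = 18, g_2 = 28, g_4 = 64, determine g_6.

Plug in i = 1, 2, 4: A + B + 2C = 18; 2A + B + 4C = 28; 4A + B + 16C = 64.
Subtracting the first from the second: A + 2C = 10.
Subtracting the second from the third: 2A + 12C = 36.
Solving: C = 2, A = 6, then B = 8.
So g_i = 6·i + 8 + 2·2^i; at i=6 this is 172.

172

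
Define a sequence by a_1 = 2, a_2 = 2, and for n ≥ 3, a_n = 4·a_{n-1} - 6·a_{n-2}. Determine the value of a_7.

Applying the relation repeatedly:
a_3 = -4;  a_4 = -28;  a_5 = -88;  a_6 = -184;  a_7 = -208.

-208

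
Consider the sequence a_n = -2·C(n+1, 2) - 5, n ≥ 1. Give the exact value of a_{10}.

-115

C(11, 2) = 55, so a_{10} = -115.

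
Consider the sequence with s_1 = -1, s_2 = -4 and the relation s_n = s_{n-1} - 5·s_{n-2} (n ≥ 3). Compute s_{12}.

-4569

Step forward from the initial values:
s_3 = 1, s_4 = 21, s_5 = 16, s_6 = -89, s_7 = -169, s_8 = 276, s_9 = 1121, s_{10} = -259, s_{11} = -5864, s_{12} = -4569.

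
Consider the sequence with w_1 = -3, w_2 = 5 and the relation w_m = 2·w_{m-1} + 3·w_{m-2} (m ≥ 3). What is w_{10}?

9845

Compute successive terms:
w_3 = 1;  w_4 = 17;  w_5 = 37;  w_6 = 125;  w_7 = 361;  w_8 = 1097;  w_9 = 3277;  w_{10} = 9845.
(Characteristic roots are 3 and -1.)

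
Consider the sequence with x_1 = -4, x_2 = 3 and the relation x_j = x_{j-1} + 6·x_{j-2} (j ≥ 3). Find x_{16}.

-14250603

Iterate the recurrence:
x_3 = -21, x_4 = -3, x_5 = -129, …, x_{13} = -543729, x_{14} = -1569747, x_{15} = -4832121, x_{16} = -14250603.
(Characteristic roots are 3 and -2.)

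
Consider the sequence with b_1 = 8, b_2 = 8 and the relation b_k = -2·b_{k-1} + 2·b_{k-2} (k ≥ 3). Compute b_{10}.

5248

Compute successive terms:
b_3 = 0  b_4 = 16  b_5 = -32  b_6 = 96  b_7 = -256  b_8 = 704  b_9 = -1920  b_{10} = 5248.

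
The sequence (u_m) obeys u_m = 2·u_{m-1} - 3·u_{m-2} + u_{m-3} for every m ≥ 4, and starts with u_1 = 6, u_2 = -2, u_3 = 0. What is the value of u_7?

u_4 = 12, u_5 = 22, u_6 = 8, u_7 = -38.

-38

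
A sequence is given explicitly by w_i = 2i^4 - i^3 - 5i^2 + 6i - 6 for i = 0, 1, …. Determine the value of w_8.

7402

w_8 = 2·8^4 - 1·8^3 - 5·8^2 + 6·8 - 6 = 7402.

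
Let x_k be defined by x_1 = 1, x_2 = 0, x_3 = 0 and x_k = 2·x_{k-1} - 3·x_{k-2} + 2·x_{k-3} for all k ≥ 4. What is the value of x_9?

4

Compute successive terms:
x_4 = 2; x_5 = 4; x_6 = 2; x_7 = -4; x_8 = -6; x_9 = 4.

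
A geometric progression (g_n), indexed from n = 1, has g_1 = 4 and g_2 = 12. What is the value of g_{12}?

708588

Common ratio r = 3.
g_n = 4·3^(n-1).
g_{12} = 4·3^11 = 708588.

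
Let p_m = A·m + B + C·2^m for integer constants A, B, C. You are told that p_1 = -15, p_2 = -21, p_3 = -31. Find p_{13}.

Plug in m = 1, 2, 3: A + B + 2C = -15; 2A + B + 4C = -21; 3A + B + 8C = -31.
Subtracting the first from the second: A + 2C = -6.
Subtracting the second from the third: A + 4C = -10.
Solving: C = -2, A = -2, then B = -9.
So p_m = -2·m + (-9) + (-2)·2^m; at m=13 this is -16419.

-16419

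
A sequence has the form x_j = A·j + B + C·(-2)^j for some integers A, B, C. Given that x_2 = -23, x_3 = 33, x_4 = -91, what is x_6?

-339

Write the equations: 2A + B + 4C = -23; 3A + B - 8C = 33; 4A + B + 16C = -91.
Subtracting the first from the second: A - 12C = 56.
Subtracting the second from the third: A + 24C = -124.
Solving: C = -5, A = -4, then B = 5.
So x_j = -4·j + 5 + (-5)·(-2)^j; at j=6 this is -339.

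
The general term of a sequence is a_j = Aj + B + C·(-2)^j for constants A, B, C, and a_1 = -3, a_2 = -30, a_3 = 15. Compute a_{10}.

Plug in j = 1, 2, 3: A + B - 2C = -3; 2A + B + 4C = -30; 3A + B - 8C = 15.
Subtracting the first from the second: A + 6C = -27.
Subtracting the second from the third: A - 12C = 45.
Solving: C = -4, A = -3, then B = -8.
Therefore a_{10} = -30 + (-8) + (-4)·1024 = -4134.

-4134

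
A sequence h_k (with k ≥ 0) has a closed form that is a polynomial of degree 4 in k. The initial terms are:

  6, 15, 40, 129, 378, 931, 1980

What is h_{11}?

1st diffs: 9, 25, 89, 249, 553, 1049.
2nd diffs: 16, 64, 160, 304, 496.
3rd diffs: 48, 96, 144, 192.
4th diffs: 48, 48, 48 (constant).
Newton forward-difference form: h_k = 6 + 9·C(k,1) + 16·C(k,2) + 48·C(k,3) + 48·C(k,4).
At k = 11: k = 11, so h_{11} = 6 + 99 + 880 + 7920 + 15840 = 24745.

24745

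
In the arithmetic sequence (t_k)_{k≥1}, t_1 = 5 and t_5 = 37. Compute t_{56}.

Common difference d = (37 - 5) / (5 - 1) = 8.
t_k = 5 + (k - 1)·8.
t_{56} = 5 + 55·8 = 445.

445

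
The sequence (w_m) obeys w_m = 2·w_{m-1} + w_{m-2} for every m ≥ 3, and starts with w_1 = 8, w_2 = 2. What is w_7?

372

w_3 = 12, w_4 = 26, w_5 = 64, w_6 = 154, w_7 = 372.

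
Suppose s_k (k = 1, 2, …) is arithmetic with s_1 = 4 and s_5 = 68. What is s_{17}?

Common difference d = (68 - 4) / (5 - 1) = 16.
s_k = 4 + (k - 1)·16.
s_{17} = 4 + 16·16 = 260.

260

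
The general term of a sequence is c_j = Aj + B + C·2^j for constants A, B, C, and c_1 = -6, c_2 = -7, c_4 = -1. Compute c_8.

Plug in j = 1, 2, 4: A + B + 2C = -6; 2A + B + 4C = -7; 4A + B + 16C = -1.
Subtracting the first from the second: A + 2C = -1.
Subtracting the second from the third: 2A + 12C = 6.
Solving: C = 1, A = -3, then B = -5.
So c_j = -3·j + (-5) + 1·2^j; at j=8 this is 227.

227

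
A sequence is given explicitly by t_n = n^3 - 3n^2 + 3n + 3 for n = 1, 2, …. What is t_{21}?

t_{21} = 1·21^3 - 3·21^2 + 3·21 + 3 = 8004.

8004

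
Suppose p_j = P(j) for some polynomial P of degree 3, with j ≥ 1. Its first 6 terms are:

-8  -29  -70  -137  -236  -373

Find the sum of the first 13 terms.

-11752

1st diffs: -21, -41, -67, -99, -137.
2nd diffs: -20, -26, -32, -38.
3rd diffs: -6, -6, -6 (constant).
So p_j = -j^3 - 4j^2 - 2j - 1.
Continuing: …, -554, -785, -1072, -1421, …, p_{13} = -2900.
Summing j = 1..13 (13 terms) gives -11752.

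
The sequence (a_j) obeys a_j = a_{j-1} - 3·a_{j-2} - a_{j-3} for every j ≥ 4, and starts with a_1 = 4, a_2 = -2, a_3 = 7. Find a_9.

a_4 = 9  a_5 = -10  a_6 = -44  a_7 = -23  a_8 = 119  a_9 = 232.

232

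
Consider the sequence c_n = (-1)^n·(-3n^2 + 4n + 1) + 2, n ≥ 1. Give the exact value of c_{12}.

(-1)^12 = 1; -3n^2 + 4n + 1 at n=12 is -383; so c_{12} = -381.

-381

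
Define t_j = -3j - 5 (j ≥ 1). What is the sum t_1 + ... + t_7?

Over j = 1..7: Σj = 28.
Total = (-3)·28 + (-5)·7 = -119.

-119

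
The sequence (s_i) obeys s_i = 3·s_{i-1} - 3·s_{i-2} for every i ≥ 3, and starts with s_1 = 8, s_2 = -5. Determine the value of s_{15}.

Applying the relation repeatedly:
s_3 = -39, s_4 = -102, s_5 = -189, …, s_{12} = 7047, s_{13} = 5832, s_{14} = -3645, s_{15} = -28431.

-28431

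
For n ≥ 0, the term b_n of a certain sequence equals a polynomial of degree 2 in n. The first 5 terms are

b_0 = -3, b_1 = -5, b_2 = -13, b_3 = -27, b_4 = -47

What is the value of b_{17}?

-853

1st diffs: -2, -8, -14, -20.
2nd diffs: -6, -6, -6 (constant).
Newton forward-difference form: b_n = -3 + (-2)·C(n,1) + (-6)·C(n,2).
At n = 17: n = 17, so b_{17} = -3 - 34 - 816 = -853.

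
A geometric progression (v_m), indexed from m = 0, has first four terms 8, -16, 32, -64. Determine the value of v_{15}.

-262144

Common ratio r = -2.
v_m = 8·(-2)^(m-0).
v_{15} = 8·(-2)^15 = -262144.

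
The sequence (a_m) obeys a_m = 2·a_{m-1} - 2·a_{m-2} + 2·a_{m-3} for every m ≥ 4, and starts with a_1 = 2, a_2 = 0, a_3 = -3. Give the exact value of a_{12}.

Applying the relation repeatedly:
a_4 = -2  a_5 = 2  a_6 = 2  a_7 = -4  a_8 = -8  a_9 = -4  a_{10} = 0  a_{11} = -8  a_{12} = -24.

-24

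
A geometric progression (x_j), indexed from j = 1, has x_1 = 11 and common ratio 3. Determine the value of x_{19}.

x_j = 11·3^(j-1).
x_{19} = 11·3^18 = 4261625379.

4261625379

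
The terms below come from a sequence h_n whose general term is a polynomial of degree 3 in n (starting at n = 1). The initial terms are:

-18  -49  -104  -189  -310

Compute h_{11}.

-2128

1st diffs: -31, -55, -85, -121.
2nd diffs: -24, -30, -36.
3rd diffs: -6, -6 (constant).
So h_n = -n^3 - 6n^2 - 6n - 5.
Evaluating at n = 11 gives h_{11} = -2128.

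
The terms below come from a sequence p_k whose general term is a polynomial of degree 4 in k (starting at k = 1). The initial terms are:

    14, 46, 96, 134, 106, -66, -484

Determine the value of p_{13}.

-16894

1st diffs: 32, 50, 38, -28, -172, -418.
2nd diffs: 18, -12, -66, -144, -246.
3rd diffs: -30, -54, -78, -102.
4th diffs: -24, -24, -24 (constant).
Newton forward-difference form: p_k = 14 + 32·C(k-1,1) + 18·C(k-1,2) + (-30)·C(k-1,3) + (-24)·C(k-1,4).
At k = 13: k-1 = 12, so p_{13} = 14 + 384 + 1188 - 6600 - 11880 = -16894.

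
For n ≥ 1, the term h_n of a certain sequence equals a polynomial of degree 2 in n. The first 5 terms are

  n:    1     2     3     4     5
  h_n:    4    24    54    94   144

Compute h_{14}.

1st diffs: 20, 30, 40, 50.
2nd diffs: 10, 10, 10 (constant).
Newton forward-difference form: h_n = 4 + 20·C(n-1,1) + 10·C(n-1,2).
At n = 14: n-1 = 13, so h_{14} = 4 + 260 + 780 = 1044.

1044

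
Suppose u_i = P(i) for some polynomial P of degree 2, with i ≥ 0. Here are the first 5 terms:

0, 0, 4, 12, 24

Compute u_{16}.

1st diffs: 0, 4, 8, 12.
2nd diffs: 4, 4, 4 (constant).
Newton forward-difference form: u_i = 4·C(i,2).
At i = 16: i = 16, so u_{16} = 480 = 480.

480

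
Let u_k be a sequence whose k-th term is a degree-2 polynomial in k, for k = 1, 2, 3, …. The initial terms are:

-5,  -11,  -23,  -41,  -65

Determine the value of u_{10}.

-275

1st diffs: -6, -12, -18, -24.
2nd diffs: -6, -6, -6 (constant).
Newton forward-difference form: u_k = -5 + (-6)·C(k-1,1) + (-6)·C(k-1,2).
At k = 10: k-1 = 9, so u_{10} = -5 - 54 - 216 = -275.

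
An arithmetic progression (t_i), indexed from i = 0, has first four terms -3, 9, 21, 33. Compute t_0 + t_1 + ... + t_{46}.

12831

Common difference d = 12.
t_i = -3 + (i - 0)·12.
t_{46} = 549; S = 47·(-3 + 549)/2 = 12831.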